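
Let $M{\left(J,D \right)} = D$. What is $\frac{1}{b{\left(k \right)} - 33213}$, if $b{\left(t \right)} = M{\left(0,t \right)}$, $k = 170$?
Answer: $- \frac{1}{33043} \approx -3.0264 \cdot 10^{-5}$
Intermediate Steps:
$b{\left(t \right)} = t$
$\frac{1}{b{\left(k \right)} - 33213} = \frac{1}{170 - 33213} = \frac{1}{-33043} = - \frac{1}{33043}$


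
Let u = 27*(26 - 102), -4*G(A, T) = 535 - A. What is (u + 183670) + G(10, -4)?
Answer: 725947/4 ≈ 1.8149e+5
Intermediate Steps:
G(A, T) = -535/4 + A/4 (G(A, T) = -(535 - A)/4 = -535/4 + A/4)
u = -2052 (u = 27*(-76) = -2052)
(u + 183670) + G(10, -4) = (-2052 + 183670) + (-535/4 + (1/4)*10) = 181618 + (-535/4 + 5/2) = 181618 - 525/4 = 725947/4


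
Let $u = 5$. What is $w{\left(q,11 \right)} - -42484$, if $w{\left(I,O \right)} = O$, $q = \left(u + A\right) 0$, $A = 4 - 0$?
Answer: $42495$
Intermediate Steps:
$A = 4$ ($A = 4 + 0 = 4$)
$q = 0$ ($q = \left(5 + 4\right) 0 = 9 \cdot 0 = 0$)
$w{\left(q,11 \right)} - -42484 = 11 - -42484 = 11 + 42484 = 42495$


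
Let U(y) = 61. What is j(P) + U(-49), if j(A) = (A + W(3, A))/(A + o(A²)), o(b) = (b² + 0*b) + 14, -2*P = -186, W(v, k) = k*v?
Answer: 1140781040/18701327 ≈ 61.000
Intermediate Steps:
P = 93 (P = -½*(-186) = 93)
o(b) = 14 + b² (o(b) = (b² + 0) + 14 = b² + 14 = 14 + b²)
j(A) = 4*A/(14 + A + A⁴) (j(A) = (A + A*3)/(A + (14 + (A²)²)) = (A + 3*A)/(A + (14 + A⁴)) = (4*A)/(14 + A + A⁴) = 4*A/(14 + A + A⁴))
j(P) + U(-49) = 4*93/(14 + 93 + 93⁴) + 61 = 4*93/(14 + 93 + 74805201) + 61 = 4*93/74805308 + 61 = 4*93*(1/74805308) + 61 = 93/18701327 + 61 = 1140781040/18701327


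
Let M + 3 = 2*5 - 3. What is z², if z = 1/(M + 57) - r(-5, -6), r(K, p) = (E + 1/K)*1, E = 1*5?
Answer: 2128681/93025 ≈ 22.883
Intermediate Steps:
M = 4 (M = -3 + (2*5 - 3) = -3 + (10 - 3) = -3 + 7 = 4)
E = 5
r(K, p) = 5 + 1/K (r(K, p) = (5 + 1/K)*1 = 5 + 1/K)
z = -1459/305 (z = 1/(4 + 57) - (5 + 1/(-5)) = 1/61 - (5 - ⅕) = 1/61 - 1*24/5 = 1/61 - 24/5 = -1459/305 ≈ -4.7836)
z² = (-1459/305)² = 2128681/93025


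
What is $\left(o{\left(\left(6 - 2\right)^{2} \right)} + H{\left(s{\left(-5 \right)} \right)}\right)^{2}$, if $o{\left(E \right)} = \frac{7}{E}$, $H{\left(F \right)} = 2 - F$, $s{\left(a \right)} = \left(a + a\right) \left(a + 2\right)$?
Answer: $\frac{194481}{256} \approx 759.69$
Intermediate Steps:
$s{\left(a \right)} = 2 a \left(2 + a\right)$
$\left(o{\left(\left(6 - 2\right)^{2} \right)} + H{\left(s{\left(-5 \right)} \right)}\right)^{2} = \left(\frac{7}{\left(6 - 2\right)^{2}} + \left(2 - 2 \left(-5\right) \left(2 - 5\right)\right)\right)^{2} = \left(\frac{7}{4^{2}} + \left(2 - 2 \left(-5\right) \left(-3\right)\right)\right)^{2} = \left(\frac{7}{16} + \left(2 - 30\right)\right)^{2} = \left(7 \cdot \frac{1}{16} + \left(2 - 30\right)\right)^{2} = \left(\frac{7}{16} - 28\right)^{2} = \left(- \frac{441}{16}\right)^{2} = \frac{194481}{256}$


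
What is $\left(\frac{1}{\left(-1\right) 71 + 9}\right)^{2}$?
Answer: $\frac{1}{3844} \approx 0.00026015$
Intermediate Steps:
$\left(\frac{1}{\left(-1\right) 71 + 9}\right)^{2} = \left(\frac{1}{-71 + 9}\right)^{2} = \left(\frac{1}{-62}\right)^{2} = \left(- \frac{1}{62}\right)^{2} = \frac{1}{3844}$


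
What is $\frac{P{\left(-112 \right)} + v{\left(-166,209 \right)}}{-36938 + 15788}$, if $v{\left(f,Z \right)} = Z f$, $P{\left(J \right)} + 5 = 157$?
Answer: $\frac{1919}{1175} \approx 1.6332$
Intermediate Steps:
$P{\left(J \right)} = 152$ ($P{\left(J \right)} = -5 + 157 = 152$)
$\frac{P{\left(-112 \right)} + v{\left(-166,209 \right)}}{-36938 + 15788} = \frac{152 + 209 \left(-166\right)}{-36938 + 15788} = \frac{152 - 34694}{-21150} = \left(-34542\right) \left(- \frac{1}{21150}\right) = \frac{1919}{1175}$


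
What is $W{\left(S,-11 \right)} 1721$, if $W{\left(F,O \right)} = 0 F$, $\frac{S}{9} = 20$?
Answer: $0$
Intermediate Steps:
$S = 180$ ($S = 9 \cdot 20 = 180$)
$W{\left(F,O \right)} = 0$
$W{\left(S,-11 \right)} 1721 = 0 \cdot 1721 = 0$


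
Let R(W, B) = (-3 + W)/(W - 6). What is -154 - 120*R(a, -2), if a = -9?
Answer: -250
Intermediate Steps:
R(W, B) = (-3 + W)/(-6 + W)
-154 - 120*R(a, -2) = -154 - 120*(-3 - 9)/(-6 - 9) = -154 - 120*(-12)/(-15) = -154 - (-8)*(-12) = -154 - 120*4/5 = -154 - 96 = -250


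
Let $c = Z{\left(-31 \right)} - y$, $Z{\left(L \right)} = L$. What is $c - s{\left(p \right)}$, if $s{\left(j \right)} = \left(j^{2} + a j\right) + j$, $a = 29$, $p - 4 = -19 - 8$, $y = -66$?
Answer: $196$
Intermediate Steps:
$p = -23$ ($p = 4 - 27 = -23$)
$s{\left(j \right)} = j^{2} + 30 j$ ($s{\left(j \right)} = \left(j^{2} + 29 j\right) + j = j^{2} + 30 j$)
$c = 35$ ($c = -31 - -66 = -31 + 66 = 35$)
$c - s{\left(p \right)} = 35 - - 23 \left(30 - 23\right) = 35 - \left(-23\right) 7 = 35 - -161 = 35 + 161 = 196$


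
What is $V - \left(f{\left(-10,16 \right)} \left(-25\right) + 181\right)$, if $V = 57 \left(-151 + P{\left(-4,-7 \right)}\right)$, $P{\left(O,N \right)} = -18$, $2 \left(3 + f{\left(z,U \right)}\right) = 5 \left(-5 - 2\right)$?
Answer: $- \frac{20653}{2} \approx -10327.0$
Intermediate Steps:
$f{\left(z,U \right)} = - \frac{41}{2}$ ($f{\left(z,U \right)} = -3 + \frac{5 \left(-5 - 2\right)}{2} = -3 + \frac{5 \left(-7\right)}{2} = -3 + \frac{1}{2} \left(-35\right) = -3 - \frac{35}{2} = - \frac{41}{2}$)
$V = -9633$ ($V = 57 \left(-151 - 18\right) = 57 \left(-169\right) = -9633$)
$V - \left(f{\left(-10,16 \right)} \left(-25\right) + 181\right) = -9633 - \left(\left(- \frac{41}{2}\right) \left(-25\right) + 181\right) = -9633 - \left(\frac{1025}{2} + 181\right) = -9633 - \frac{1387}{2} = - \frac{20653}{2}$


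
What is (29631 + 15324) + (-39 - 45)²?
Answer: 52011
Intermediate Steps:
(29631 + 15324) + (-39 - 45)² = 44955 + (-84)² = 44955 + 7056 = 52011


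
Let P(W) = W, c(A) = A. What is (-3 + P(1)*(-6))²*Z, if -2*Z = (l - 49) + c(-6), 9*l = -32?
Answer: 4743/2 ≈ 2371.5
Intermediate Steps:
l = -32/9 (l = (⅑)*(-32) = -32/9 ≈ -3.5556)
Z = 527/18 (Z = -((-32/9 - 49) - 6)/2 = -(-473/9 - 6)/2 = -½*(-527/9) = 527/18 ≈ 29.278)
(-3 + P(1)*(-6))²*Z = (-3 + 1*(-6))²*(527/18) = (-3 - 6)²*(527/18) = (-9)²*(527/18) = 81*(527/18) = 4743/2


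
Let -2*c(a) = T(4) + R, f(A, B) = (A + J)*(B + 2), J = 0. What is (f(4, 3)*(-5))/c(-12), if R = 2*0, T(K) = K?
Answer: 50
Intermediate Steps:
R = 0
f(A, B) = A*(2 + B) (f(A, B) = (A + 0)*(B + 2) = A*(2 + B))
c(a) = -2 (c(a) = -(4 + 0)/2 = -1/2*4 = -2)
(f(4, 3)*(-5))/c(-12) = ((4*(2 + 3))*(-5))/(-2) = ((4*5)*(-5))*(-1/2) = (20*(-5))*(-1/2) = -100*(-1/2) = 50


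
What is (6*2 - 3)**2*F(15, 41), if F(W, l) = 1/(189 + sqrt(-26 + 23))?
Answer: 5103/11908 - 27*I*sqrt(3)/11908 ≈ 0.42854 - 0.0039272*I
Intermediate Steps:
F(W, l) = 1/(189 + I*sqrt(3)) (F(W, l) = 1/(189 + sqrt(-3)) = 1/(189 + I*sqrt(3)))
(6*2 - 3)**2*F(15, 41) = (6*2 - 3)**2*(63/11908 - I*sqrt(3)/35724) = (12 - 3)**2*(63/11908 - I*sqrt(3)/35724) = 9**2*(63/11908 - I*sqrt(3)/35724) = 81*(63/11908 - I*sqrt(3)/35724) = 5103/11908 - 27*I*sqrt(3)/11908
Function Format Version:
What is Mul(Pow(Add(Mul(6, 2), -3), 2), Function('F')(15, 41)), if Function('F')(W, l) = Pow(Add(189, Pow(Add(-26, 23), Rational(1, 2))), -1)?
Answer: Add(Rational(5103, 11908), Mul(Rational(-27, 11908), I, Pow(3, Rational(1, 2)))) ≈ Add(0.42854, Mul(-0.0039272, I))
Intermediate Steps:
Function('F')(W, l) = Pow(Add(189, Mul(I, Pow(3, Rational(1, 2)))), -1) (Function('F')(W, l) = Pow(Add(189, Pow(-3, Rational(1, 2))), -1) = Pow(Add(189, Mul(I, Pow(3, Rational(1, 2)))), -1))
Mul(Pow(Add(Mul(6, 2), -3), 2), Function('F')(15, 41)) = Mul(Pow(Add(Mul(6, 2), -3), 2), Add(Rational(63, 11908), Mul(Rational(-1, 35724), I, Pow(3, Rational(1, 2))))) = Mul(Pow(Add(12, -3), 2), Add(Rational(63, 11908), Mul(Rational(-1, 35724), I, Pow(3, Rational(1, 2))))) = Mul(Pow(9, 2), Add(Rational(63, 11908), Mul(Rational(-1, 35724), I, Pow(3, Rational(1, 2))))) = Mul(81, Add(Rational(63, 11908), Mul(Rational(-1, 35724), I, Pow(3, Rational(1, 2))))) = Add(Rational(5103, 11908), Mul(Rational(-27, 11908), I, Pow(3, Rational(1, 2))))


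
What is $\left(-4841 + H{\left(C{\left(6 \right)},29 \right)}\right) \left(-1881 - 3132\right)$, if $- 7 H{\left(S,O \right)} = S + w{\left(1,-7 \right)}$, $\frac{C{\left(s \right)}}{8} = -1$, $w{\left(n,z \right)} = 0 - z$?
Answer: $\frac{169870518}{7} \approx 2.4267 \cdot 10^{7}$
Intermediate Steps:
$w{\left(n,z \right)} = - z$
$C{\left(s \right)} = -8$ ($C{\left(s \right)} = 8 \left(-1\right) = -8$)
$H{\left(S,O \right)} = -1 - \frac{S}{7}$ ($H{\left(S,O \right)} = - \frac{S - -7}{7} = - \frac{S + 7}{7} = - \frac{7 + S}{7} = -1 - \frac{S}{7}$)
$\left(-4841 + H{\left(C{\left(6 \right)},29 \right)}\right) \left(-1881 - 3132\right) = \left(-4841 - - \frac{1}{7}\right) \left(-1881 - 3132\right) = \left(-4841 + \left(-1 + \frac{8}{7}\right)\right) \left(-5013\right) = \left(-4841 + \frac{1}{7}\right) \left(-5013\right) = \left(- \frac{33886}{7}\right) \left(-5013\right) = \frac{169870518}{7}$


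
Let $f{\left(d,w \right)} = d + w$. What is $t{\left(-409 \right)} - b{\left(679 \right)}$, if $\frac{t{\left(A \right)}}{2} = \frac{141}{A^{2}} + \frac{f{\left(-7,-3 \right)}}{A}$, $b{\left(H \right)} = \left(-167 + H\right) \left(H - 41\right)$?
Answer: $- \frac{54643333874}{167281} \approx -3.2666 \cdot 10^{5}$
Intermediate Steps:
$b{\left(H \right)} = \left(-167 + H\right) \left(-41 + H\right)$
$t{\left(A \right)} = - \frac{20}{A} + \frac{282}{A^{2}}$ ($t{\left(A \right)} = 2 \left(\frac{141}{A^{2}} + \frac{-7 - 3}{A}\right) = 2 \left(\frac{141}{A^{2}} - \frac{10}{A}\right) = 2 \left(- \frac{10}{A} + \frac{141}{A^{2}}\right) = - \frac{20}{A} + \frac{282}{A^{2}}$)
$t{\left(-409 \right)} - b{\left(679 \right)} = \frac{2 \left(141 - -4090\right)}{167281} - \left(6847 + 679^{2} - 141232\right) = 2 \cdot \frac{1}{167281} \left(141 + 4090\right) - \left(6847 + 461041 - 141232\right) = 2 \cdot \frac{1}{167281} \cdot 4231 - 326656 = \frac{8462}{167281} - 326656 = - \frac{54643333874}{167281}$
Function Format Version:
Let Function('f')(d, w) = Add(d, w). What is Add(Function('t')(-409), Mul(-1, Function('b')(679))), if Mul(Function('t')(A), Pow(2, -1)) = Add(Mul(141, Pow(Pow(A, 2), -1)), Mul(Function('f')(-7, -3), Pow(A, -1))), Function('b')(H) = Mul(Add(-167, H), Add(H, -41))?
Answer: Rational(-54643333874, 167281) ≈ -3.2666e+5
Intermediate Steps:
Function('b')(H) = Mul(Add(-167, H), Add(-41, H))
Function('t')(A) = Add(Mul(-20, Pow(A, -1)), Mul(282, Pow(A, -2))) (Function('t')(A) = Mul(2, Add(Mul(141, Pow(Pow(A, 2), -1)), Mul(Add(-7, -3), Pow(A, -1)))) = Mul(2, Add(Mul(141, Pow(A, -2)), Mul(-10, Pow(A, -1)))) = Mul(2, Add(Mul(-10, Pow(A, -1)), Mul(141, Pow(A, -2)))) = Add(Mul(-20, Pow(A, -1)), Mul(282, Pow(A, -2))))
Add(Function('t')(-409), Mul(-1, Function('b')(679))) = Add(Mul(2, Pow(-409, -2), Add(141, Mul(-10, -409))), Mul(-1, Add(6847, Pow(679, 2), Mul(-208, 679)))) = Add(Mul(2, Rational(1, 167281), Add(141, 4090)), Mul(-1, Add(6847, 461041, -141232))) = Add(Mul(2, Rational(1, 167281), 4231), Mul(-1, 326656)) = Add(Rational(8462, 167281), -326656) = Rational(-54643333874, 167281)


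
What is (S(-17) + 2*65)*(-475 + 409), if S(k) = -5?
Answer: -8250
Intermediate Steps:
(S(-17) + 2*65)*(-475 + 409) = (-5 + 2*65)*(-475 + 409) = (-5 + 130)*(-66) = 125*(-66) = -8250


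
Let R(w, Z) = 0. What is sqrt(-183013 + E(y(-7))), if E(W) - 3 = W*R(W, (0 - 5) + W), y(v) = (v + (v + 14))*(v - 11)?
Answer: I*sqrt(183010) ≈ 427.8*I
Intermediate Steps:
y(v) = (-11 + v)*(14 + 2*v) (y(v) = (v + (14 + v))*(-11 + v) = (14 + 2*v)*(-11 + v) = (-11 + v)*(14 + 2*v))
E(W) = 3 (E(W) = 3 + W*0 = 3 + 0 = 3)
sqrt(-183013 + E(y(-7))) = sqrt(-183013 + 3) = sqrt(-183010) = I*sqrt(183010)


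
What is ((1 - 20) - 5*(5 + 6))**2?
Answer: 5476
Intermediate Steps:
((1 - 20) - 5*(5 + 6))**2 = (-19 - 5*11)**2 = (-19 - 55)**2 = (-74)**2 = 5476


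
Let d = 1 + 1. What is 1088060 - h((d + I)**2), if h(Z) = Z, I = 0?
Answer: 1088056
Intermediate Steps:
d = 2
1088060 - h((d + I)**2) = 1088060 - (2 + 0)**2 = 1088060 - 1*2**2 = 1088060 - 1*4 = 1088060 - 4 = 1088056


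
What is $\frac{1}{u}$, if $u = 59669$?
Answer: $\frac{1}{59669} \approx 1.6759 \cdot 10^{-5}$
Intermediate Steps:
$\frac{1}{u} = \frac{1}{59669}$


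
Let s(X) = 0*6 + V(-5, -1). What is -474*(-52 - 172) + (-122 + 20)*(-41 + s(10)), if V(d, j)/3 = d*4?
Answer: 116478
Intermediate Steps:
V(d, j) = 12*d (V(d, j) = 3*(d*4) = 3*(4*d) = 12*d)
s(X) = -60 (s(X) = 0*6 + 12*(-5) = 0 - 60 = -60)
-474*(-52 - 172) + (-122 + 20)*(-41 + s(10)) = -474*(-52 - 172) + (-122 + 20)*(-41 - 60) = -474*(-224) - 102*(-101) = 106176 + 10302 = 116478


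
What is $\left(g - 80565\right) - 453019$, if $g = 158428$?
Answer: $-375156$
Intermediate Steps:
$\left(g - 80565\right) - 453019 = \left(158428 - 80565\right) - 453019 = 77863 - 453019 = -375156$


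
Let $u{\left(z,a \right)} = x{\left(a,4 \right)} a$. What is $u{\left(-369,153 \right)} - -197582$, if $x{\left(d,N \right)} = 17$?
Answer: $200183$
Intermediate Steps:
$u{\left(z,a \right)} = 17 a$
$u{\left(-369,153 \right)} - -197582 = 17 \cdot 153 - -197582 = 2601 + 197582 = 200183$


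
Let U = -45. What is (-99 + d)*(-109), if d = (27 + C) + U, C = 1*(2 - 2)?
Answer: 12753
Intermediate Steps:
C = 0 (C = 1*0 = 0)
d = -18 (d = (27 + 0) - 45 = 27 - 45 = -18)
(-99 + d)*(-109) = (-99 - 18)*(-109) = -117*(-109) = 12753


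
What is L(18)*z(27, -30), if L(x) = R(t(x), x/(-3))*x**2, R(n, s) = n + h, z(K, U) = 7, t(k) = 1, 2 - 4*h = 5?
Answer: 567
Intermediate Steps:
h = -3/4 (h = 1/2 - 1/4*5 = 1/2 - 5/4 = -3/4 ≈ -0.75000)
R(n, s) = -3/4 + n (R(n, s) = n - 3/4 = -3/4 + n)
L(x) = x**2/4 (L(x) = (-3/4 + 1)*x**2 = x**2/4)
L(18)*z(27, -30) = ((1/4)*18**2)*7 = ((1/4)*324)*7 = 81*7 = 567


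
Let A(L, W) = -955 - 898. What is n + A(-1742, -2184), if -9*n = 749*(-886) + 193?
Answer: 646744/9 ≈ 71861.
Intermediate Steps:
A(L, W) = -1853
n = 663421/9 (n = -(749*(-886) + 193)/9 = -(-663614 + 193)/9 = -⅑*(-663421) = 663421/9 ≈ 73714.)
n + A(-1742, -2184) = 663421/9 - 1853 = 646744/9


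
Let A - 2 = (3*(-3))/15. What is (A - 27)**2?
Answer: 16384/25 ≈ 655.36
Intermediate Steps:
A = 7/5 (A = 2 + (3*(-3))/15 = 2 - 9*1/15 = 2 - 3/5 = 7/5 ≈ 1.4000)
(A - 27)**2 = (7/5 - 27)**2 = (-128/5)**2 = 16384/25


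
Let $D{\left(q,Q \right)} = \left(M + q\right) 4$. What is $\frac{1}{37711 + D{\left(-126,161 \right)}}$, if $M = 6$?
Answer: $\frac{1}{37231} \approx 2.6859 \cdot 10^{-5}$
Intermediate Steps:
$D{\left(q,Q \right)} = 24 + 4 q$ ($D{\left(q,Q \right)} = \left(6 + q\right) 4 = 24 + 4 q$)
$\frac{1}{37711 + D{\left(-126,161 \right)}} = \frac{1}{37711 + \left(24 + 4 \left(-126\right)\right)} = \frac{1}{37711 + \left(24 - 504\right)} = \frac{1}{37711 - 480} = \frac{1}{37231}$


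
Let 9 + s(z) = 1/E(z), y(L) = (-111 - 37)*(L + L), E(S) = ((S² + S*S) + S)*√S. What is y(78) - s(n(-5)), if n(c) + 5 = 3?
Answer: -23079 + I*√2/12 ≈ -23079.0 + 0.11785*I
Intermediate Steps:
E(S) = √S*(S + 2*S²) (E(S) = ((S² + S²) + S)*√S = (2*S² + S)*√S = (S + 2*S²)*√S = √S*(S + 2*S²))
n(c) = -2 (n(c) = -5 + 3 = -2)
y(L) = -296*L
s(z) = -9 + 1/(z^(3/2)*(1 + 2*z))
y(78) - s(n(-5)) = -296*78 - (-9 + 1/((-2)^(3/2)*(1 + 2*(-2)))) = -23088 - (-9 + (I*√2/4)/(1 - 4)) = -23088 - (-9 + (I*√2/4)/(-3)) = -23088 - (-9 + (I*√2/4)*(-⅓)) = -23088 - (-9 - I*√2/12) = -23088 + (9 + I*√2/12) = -23079 + I*√2/12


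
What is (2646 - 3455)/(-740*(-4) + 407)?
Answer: -809/3367 ≈ -0.24027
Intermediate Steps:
(2646 - 3455)/(-740*(-4) + 407) = -809/(2960 + 407) = -809/3367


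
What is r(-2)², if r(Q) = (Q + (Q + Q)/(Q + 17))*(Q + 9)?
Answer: 56644/225 ≈ 251.75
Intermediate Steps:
r(Q) = (9 + Q)*(Q + 2*Q/(17 + Q)) (r(Q) = (Q + (2*Q)/(17 + Q))*(9 + Q) = (Q + 2*Q/(17 + Q))*(9 + Q) = (9 + Q)*(Q + 2*Q/(17 + Q)))
r(-2)² = (-2*(171 + (-2)² + 28*(-2))/(17 - 2))² = (-2*(171 + 4 - 56)/15)² = (-2*1/15*119)² = (-238/15)² = 56644/225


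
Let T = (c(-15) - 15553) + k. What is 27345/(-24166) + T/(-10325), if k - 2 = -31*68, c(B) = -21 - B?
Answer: 28911053/49902790 ≈ 0.57935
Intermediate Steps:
k = -2106 (k = 2 - 31*68 = 2 - 2108 = -2106)
T = -17665 (T = ((-21 - 1*(-15)) - 15553) - 2106 = ((-21 + 15) - 15553) - 2106 = (-6 - 15553) - 2106 = -15559 - 2106 = -17665)
27345/(-24166) + T/(-10325) = 27345/(-24166) - 17665/(-10325) = 27345*(-1/24166) - 17665*(-1/10325) = -27345/24166 + 3533/2065 = 28911053/49902790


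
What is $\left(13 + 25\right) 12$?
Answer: $456$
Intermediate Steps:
$\left(13 + 25\right) 12 = 38 \cdot 12 = 456$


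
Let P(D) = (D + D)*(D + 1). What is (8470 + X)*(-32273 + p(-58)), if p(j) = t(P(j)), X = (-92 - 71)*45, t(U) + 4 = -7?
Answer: -36642340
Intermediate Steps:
P(D) = 2*D*(1 + D) (P(D) = (2*D)*(1 + D) = 2*D*(1 + D))
t(U) = -11 (t(U) = -4 - 7 = -11)
X = -7335 (X = -163*45 = -7335)
p(j) = -11
(8470 + X)*(-32273 + p(-58)) = (8470 - 7335)*(-32273 - 11) = 1135*(-32284) = -36642340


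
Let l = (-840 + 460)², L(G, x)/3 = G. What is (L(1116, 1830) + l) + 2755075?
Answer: 2902823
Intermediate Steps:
L(G, x) = 3*G
l = 144400 (l = (-380)² = 144400)
(L(1116, 1830) + l) + 2755075 = (3*1116 + 144400) + 2755075 = (3348 + 144400) + 2755075 = 147748 + 2755075 = 2902823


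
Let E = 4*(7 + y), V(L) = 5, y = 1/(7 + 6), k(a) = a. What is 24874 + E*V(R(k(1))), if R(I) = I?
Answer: 325202/13 ≈ 25016.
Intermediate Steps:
y = 1/13 ≈ 0.076923
E = 368/13 (E = 4*(7 + 1/13) = 4*(92/13) = 368/13 ≈ 28.308)
24874 + E*V(R(k(1))) = 24874 + (368/13)*5 = 24874 + 1840/13 = 325202/13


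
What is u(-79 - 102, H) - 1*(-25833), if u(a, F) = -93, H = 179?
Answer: 25740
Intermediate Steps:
u(-79 - 102, H) - 1*(-25833) = -93 - 1*(-25833) = -93 + 25833 = 25740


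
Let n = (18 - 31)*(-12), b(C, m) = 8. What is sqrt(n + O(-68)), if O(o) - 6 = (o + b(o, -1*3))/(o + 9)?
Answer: sqrt(567462)/59 ≈ 12.768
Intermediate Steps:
n = 156 (n = -13*(-12) = 156)
O(o) = 6 + (8 + o)/(9 + o) (O(o) = 6 + (o + 8)/(o + 9) = 6 + (8 + o)/(9 + o))
sqrt(n + O(-68)) = sqrt(156 + (62 + 7*(-68))/(9 - 68)) = sqrt(156 + (62 - 476)/(-59)) = sqrt(156 - 1/59*(-414)) = sqrt(156 + 414/59) = sqrt(9618/59) = sqrt(567462)/59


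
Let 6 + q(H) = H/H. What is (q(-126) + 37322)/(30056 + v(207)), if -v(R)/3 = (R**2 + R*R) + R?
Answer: -37317/227659 ≈ -0.16392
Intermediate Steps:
q(H) = -5 (q(H) = -6 + H/H = -6 + 1 = -5)
v(R) = -6*R**2 - 3*R (v(R) = -3*((R**2 + R*R) + R) = -3*((R**2 + R**2) + R) = -3*(2*R**2 + R) = -3*(R + 2*R**2) = -6*R**2 - 3*R)
(q(-126) + 37322)/(30056 + v(207)) = (-5 + 37322)/(30056 - 3*207*(1 + 2*207)) = 37317/(30056 - 3*207*(1 + 414)) = 37317/(30056 - 3*207*415) = 37317/(30056 - 257715) = 37317/(-227659) = 37317*(-1/227659) = -37317/227659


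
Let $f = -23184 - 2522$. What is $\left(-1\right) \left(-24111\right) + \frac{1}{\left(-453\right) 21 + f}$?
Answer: $\frac{849165308}{35219} \approx 24111.0$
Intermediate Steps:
$f = -25706$
$\left(-1\right) \left(-24111\right) + \frac{1}{\left(-453\right) 21 + f} = \left(-1\right) \left(-24111\right) + \frac{1}{\left(-453\right) 21 - 25706} = 24111 + \frac{1}{-9513 - 25706} = 24111 + \frac{1}{-35219} = 24111 - \frac{1}{35219} = \frac{849165308}{35219}$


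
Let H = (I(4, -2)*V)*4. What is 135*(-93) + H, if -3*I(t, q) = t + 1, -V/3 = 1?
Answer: -12535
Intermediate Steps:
V = -3 (V = -3*1 = -3)
I(t, q) = -1/3 - t/3 (I(t, q) = -(t + 1)/3 = -(1 + t)/3 = -1/3 - t/3)
H = 20 (H = ((-1/3 - 1/3*4)*(-3))*4 = ((-1/3 - 4/3)*(-3))*4 = -5/3*(-3)*4 = 5*4 = 20)
135*(-93) + H = 135*(-93) + 20 = -12555 + 20 = -12535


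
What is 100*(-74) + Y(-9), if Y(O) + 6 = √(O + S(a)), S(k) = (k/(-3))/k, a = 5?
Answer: -7406 + 2*I*√21/3 ≈ -7406.0 + 3.055*I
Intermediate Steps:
S(k) = -⅓ (S(k) = (k*(-⅓))/k = (-k/3)/k = -⅓)
Y(O) = -6 + √(-⅓ + O) (Y(O) = -6 + √(O - ⅓) = -6 + √(-⅓ + O))
100*(-74) + Y(-9) = 100*(-74) + (-6 + √(-3 + 9*(-9))/3) = -7400 + (-6 + √(-3 - 81)/3) = -7400 + (-6 + √(-84)/3) = -7400 + (-6 + (2*I*√21)/3) = -7400 + (-6 + 2*I*√21/3) = -7406 + 2*I*√21/3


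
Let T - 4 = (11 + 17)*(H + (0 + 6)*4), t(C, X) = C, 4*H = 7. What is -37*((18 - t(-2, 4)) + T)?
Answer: -27565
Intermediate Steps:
H = 7/4 (H = (¼)*7 = 7/4 ≈ 1.7500)
T = 725 (T = 4 + (11 + 17)*(7/4 + (0 + 6)*4) = 4 + 28*(7/4 + 6*4) = 4 + 28*(7/4 + 24) = 4 + 28*(103/4) = 4 + 721 = 725)
-37*((18 - t(-2, 4)) + T) = -37*((18 - 1*(-2)) + 725) = -37*((18 + 2) + 725) = -37*(20 + 725) = -37*745 = -27565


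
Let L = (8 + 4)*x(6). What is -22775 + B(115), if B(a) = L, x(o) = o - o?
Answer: -22775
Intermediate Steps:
x(o) = 0
L = 0 (L = (8 + 4)*0 = 12*0 = 0)
B(a) = 0
-22775 + B(115) = -22775 + 0 = -22775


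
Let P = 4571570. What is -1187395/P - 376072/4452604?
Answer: -350311959981/1017769543414 ≈ -0.34420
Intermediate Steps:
-1187395/P - 376072/4452604 = -1187395/4571570 - 376072/4452604 = -1187395*1/4571570 - 376072*1/4452604 = -237479/914314 - 94018/1113151 = -350311959981/1017769543414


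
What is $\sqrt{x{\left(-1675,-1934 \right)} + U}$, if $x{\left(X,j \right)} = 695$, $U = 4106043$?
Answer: $\sqrt{4106738} \approx 2026.5$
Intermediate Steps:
$\sqrt{x{\left(-1675,-1934 \right)} + U} = \sqrt{695 + 4106043} = \sqrt{4106738}$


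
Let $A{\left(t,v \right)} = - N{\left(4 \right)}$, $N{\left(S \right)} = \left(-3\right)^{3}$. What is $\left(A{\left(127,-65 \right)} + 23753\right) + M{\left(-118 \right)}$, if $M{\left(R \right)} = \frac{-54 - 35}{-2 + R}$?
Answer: $\frac{2853689}{120} \approx 23781.0$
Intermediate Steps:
$N{\left(S \right)} = -27$
$A{\left(t,v \right)} = 27$ ($A{\left(t,v \right)} = \left(-1\right) \left(-27\right) = 27$)
$M{\left(R \right)} = - \frac{89}{-2 + R}$
$\left(A{\left(127,-65 \right)} + 23753\right) + M{\left(-118 \right)} = \left(27 + 23753\right) - \frac{89}{-2 - 118} = 23780 - \frac{89}{-120} = 23780 - - \frac{89}{120} = 23780 + \frac{89}{120} = \frac{2853689}{120}$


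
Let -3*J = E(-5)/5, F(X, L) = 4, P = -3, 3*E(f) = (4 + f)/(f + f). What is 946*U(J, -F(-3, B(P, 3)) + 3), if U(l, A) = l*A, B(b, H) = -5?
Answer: 473/225 ≈ 2.1022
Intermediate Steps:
E(f) = (4 + f)/(6*f) (E(f) = ((4 + f)/(f + f))/3 = ((4 + f)/((2*f)))/3 = ((4 + f)*(1/(2*f)))/3 = ((4 + f)/(2*f))/3 = (4 + f)/(6*f))
J = -1/450 (J = -(1/6)*(4 - 5)/(-5)/(3*5) = -(1/6)*(-1/5)*(-1)/(3*5) = -1/(90*5) = -1/3*1/150 = -1/450 ≈ -0.0022222)
U(l, A) = A*l
946*U(J, -F(-3, B(P, 3)) + 3) = 946*((-1*4 + 3)*(-1/450)) = 946*((-4 + 3)*(-1/450)) = 946*(-1*(-1/450)) = 946*(1/450) = 473/225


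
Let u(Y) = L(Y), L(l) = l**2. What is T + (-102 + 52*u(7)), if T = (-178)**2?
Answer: 34130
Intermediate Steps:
u(Y) = Y**2
T = 31684
T + (-102 + 52*u(7)) = 31684 + (-102 + 52*7**2) = 31684 + (-102 + 52*49) = 31684 + (-102 + 2548) = 31684 + 2446 = 34130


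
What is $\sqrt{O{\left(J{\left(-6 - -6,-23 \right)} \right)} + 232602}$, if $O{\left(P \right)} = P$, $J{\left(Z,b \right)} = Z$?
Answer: $\sqrt{232602} \approx 482.29$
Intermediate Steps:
$\sqrt{O{\left(J{\left(-6 - -6,-23 \right)} \right)} + 232602} = \sqrt{\left(-6 - -6\right) + 232602} = \sqrt{\left(-6 + 6\right) + 232602} = \sqrt{0 + 232602} = \sqrt{232602}$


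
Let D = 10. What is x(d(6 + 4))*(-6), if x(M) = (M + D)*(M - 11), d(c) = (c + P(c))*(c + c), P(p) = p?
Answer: -956940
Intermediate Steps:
d(c) = 4*c² (d(c) = (c + c)*(c + c) = (2*c)*(2*c) = 4*c²)
x(M) = (-11 + M)*(10 + M) (x(M) = (M + 10)*(M - 11) = (10 + M)*(-11 + M) = (-11 + M)*(10 + M))
x(d(6 + 4))*(-6) = (-110 + (4*(6 + 4)²)² - 4*(6 + 4)²)*(-6) = (-110 + (4*10²)² - 4*10²)*(-6) = (-110 + (4*100)² - 4*100)*(-6) = (-110 + 400² - 1*400)*(-6) = (-110 + 160000 - 400)*(-6) = 159490*(-6) = -956940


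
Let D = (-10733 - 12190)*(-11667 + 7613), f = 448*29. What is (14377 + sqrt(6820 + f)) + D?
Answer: 92944219 + 2*sqrt(4953) ≈ 9.2944e+7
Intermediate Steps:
f = 12992
D = 92929842 (D = -22923*(-4054) = 92929842)
(14377 + sqrt(6820 + f)) + D = (14377 + sqrt(6820 + 12992)) + 92929842 = (14377 + sqrt(19812)) + 92929842 = (14377 + 2*sqrt(4953)) + 92929842 = 92944219 + 2*sqrt(4953)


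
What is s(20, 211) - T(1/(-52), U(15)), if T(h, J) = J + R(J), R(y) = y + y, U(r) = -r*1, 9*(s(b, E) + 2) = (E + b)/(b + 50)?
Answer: 1301/30 ≈ 43.367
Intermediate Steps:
s(b, E) = -2 + (E + b)/(9*(50 + b)) (s(b, E) = -2 + ((E + b)/(b + 50))/9 = -2 + ((E + b)/(50 + b))/9 = -2 + (E + b)/(9*(50 + b)))
U(r) = -r
R(y) = 2*y
T(h, J) = 3*J (T(h, J) = J + 2*J = 3*J)
s(20, 211) - T(1/(-52), U(15)) = (-900 + 211 - 17*20)/(9*(50 + 20)) - 3*(-1*15) = (1/9)*(-900 + 211 - 340)/70 - 3*(-15) = (1/9)*(1/70)*(-1029) - 1*(-45) = -49/30 + 45 = 1301/30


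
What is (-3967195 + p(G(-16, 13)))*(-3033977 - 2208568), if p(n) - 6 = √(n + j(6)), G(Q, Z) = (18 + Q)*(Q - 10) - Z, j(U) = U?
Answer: 20798166856005 - 5242545*I*√59 ≈ 2.0798e+13 - 4.0269e+7*I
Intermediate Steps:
G(Q, Z) = -Z + (-10 + Q)*(18 + Q) (G(Q, Z) = (18 + Q)*(-10 + Q) - Z = (-10 + Q)*(18 + Q) - Z = -Z + (-10 + Q)*(18 + Q))
p(n) = 6 + √(6 + n) (p(n) = 6 + √(n + 6) = 6 + √(6 + n))
(-3967195 + p(G(-16, 13)))*(-3033977 - 2208568) = (-3967195 + (6 + √(6 + (-180 + (-16)² - 1*13 + 8*(-16)))))*(-3033977 - 2208568) = (-3967195 + (6 + √(6 + (-180 + 256 - 13 - 128))))*(-5242545) = (-3967195 + (6 + √(6 - 65)))*(-5242545) = (-3967195 + (6 + √(-59)))*(-5242545) = (-3967195 + (6 + I*√59))*(-5242545) = (-3967189 + I*√59)*(-5242545) = 20798166856005 - 5242545*I*√59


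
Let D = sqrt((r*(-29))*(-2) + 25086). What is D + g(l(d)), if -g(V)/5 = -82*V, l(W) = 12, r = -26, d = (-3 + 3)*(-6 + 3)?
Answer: 4920 + sqrt(23578) ≈ 5073.6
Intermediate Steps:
d = 0 (d = 0*(-3) = 0)
D = sqrt(23578) (D = sqrt(-26*(-29)*(-2) + 25086) = sqrt(754*(-2) + 25086) = sqrt(-1508 + 25086) = sqrt(23578) ≈ 153.55)
g(V) = 410*V (g(V) = -(-410)*V = 410*V)
D + g(l(d)) = sqrt(23578) + 410*12 = sqrt(23578) + 4920 = 4920 + sqrt(23578)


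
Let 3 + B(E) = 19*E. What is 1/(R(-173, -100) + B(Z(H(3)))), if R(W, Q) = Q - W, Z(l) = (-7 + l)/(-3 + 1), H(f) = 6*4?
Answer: -2/183 ≈ -0.010929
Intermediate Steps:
H(f) = 24
Z(l) = 7/2 - l/2 (Z(l) = (-7 + l)/(-2) = (-7 + l)*(-½) = 7/2 - l/2)
B(E) = -3 + 19*E
1/(R(-173, -100) + B(Z(H(3)))) = 1/((-100 - 1*(-173)) + (-3 + 19*(7/2 - ½*24))) = 1/((-100 + 173) + (-3 + 19*(7/2 - 12))) = 1/(73 + (-3 + 19*(-17/2))) = 1/(73 + (-3 - 323/2)) = 1/(73 - 329/2) = 1/(-183/2) = -2/183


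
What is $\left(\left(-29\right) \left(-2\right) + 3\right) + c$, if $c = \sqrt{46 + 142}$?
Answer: $61 + 2 \sqrt{47} \approx 74.711$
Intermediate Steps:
$c = 2 \sqrt{47}$ ($c = \sqrt{188} = 2 \sqrt{47} \approx 13.711$)
$\left(\left(-29\right) \left(-2\right) + 3\right) + c = \left(\left(-29\right) \left(-2\right) + 3\right) + 2 \sqrt{47} = \left(58 + 3\right) + 2 \sqrt{47} = 61 + 2 \sqrt{47}$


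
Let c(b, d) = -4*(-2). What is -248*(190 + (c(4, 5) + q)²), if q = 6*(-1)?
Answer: -48112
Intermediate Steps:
c(b, d) = 8
q = -6
-248*(190 + (c(4, 5) + q)²) = -248*(190 + (8 - 6)²) = -248*(190 + 2²) = -248*(190 + 4) = -248*194 = -48112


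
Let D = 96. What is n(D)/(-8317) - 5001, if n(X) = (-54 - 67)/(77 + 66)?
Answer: -540713110/108121 ≈ -5001.0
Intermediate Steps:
n(X) = -11/13 (n(X) = -121/143 = -121*1/143 = -11/13)
n(D)/(-8317) - 5001 = -11/13/(-8317) - 5001 = -11/13*(-1/8317) - 5001 = 11/108121 - 5001 = -540713110/108121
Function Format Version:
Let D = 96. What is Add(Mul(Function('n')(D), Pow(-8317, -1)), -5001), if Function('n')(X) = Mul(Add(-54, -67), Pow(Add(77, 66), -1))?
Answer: Rational(-540713110, 108121) ≈ -5001.0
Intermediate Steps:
Function('n')(X) = Rational(-11, 13) (Function('n')(X) = Mul(-121, Pow(143, -1)) = Mul(-121, Rational(1, 143)) = Rational(-11, 13))
Add(Mul(Function('n')(D), Pow(-8317, -1)), -5001) = Add(Mul(Rational(-11, 13), Pow(-8317, -1)), -5001) = Add(Mul(Rational(-11, 13), Rational(-1, 8317)), -5001) = Add(Rational(11, 108121), -5001) = Rational(-540713110, 108121)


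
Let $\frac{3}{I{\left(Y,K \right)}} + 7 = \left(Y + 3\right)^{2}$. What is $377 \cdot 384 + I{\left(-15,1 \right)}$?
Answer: $\frac{19833219}{137} \approx 1.4477 \cdot 10^{5}$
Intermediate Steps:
$I{\left(Y,K \right)} = \frac{3}{-7 + \left(3 + Y\right)^{2}}$ ($I{\left(Y,K \right)} = \frac{3}{-7 + \left(Y + 3\right)^{2}} = \frac{3}{-7 + \left(3 + Y\right)^{2}}$)
$377 \cdot 384 + I{\left(-15,1 \right)} = 377 \cdot 384 + \frac{3}{-7 + \left(3 - 15\right)^{2}} = 144768 + \frac{3}{-7 + \left(-12\right)^{2}} = 144768 + \frac{3}{-7 + 144} = 144768 + \frac{3}{137} = \frac{19833219}{137}$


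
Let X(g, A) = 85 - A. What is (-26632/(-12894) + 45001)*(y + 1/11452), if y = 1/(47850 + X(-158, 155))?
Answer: 358026297542/73492651715 ≈ 4.8716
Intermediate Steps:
y = 1/47780 (y = 1/(47850 + (85 - 1*155)) = 1/(47850 + (85 - 155)) = 1/(47850 - 70) = 1/47780 ≈ 2.0929e-5)
(-26632/(-12894) + 45001)*(y + 1/11452) = (-26632/(-12894) + 45001)*(1/47780 + 1/11452) = (-26632*(-1/12894) + 45001)*(1/47780 + 1/11452) = (13316/6447 + 45001)*(3702/34198535) = (290134763/6447)*(3702/34198535) = 358026297542/73492651715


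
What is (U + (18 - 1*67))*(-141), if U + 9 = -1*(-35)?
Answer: 3243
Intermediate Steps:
U = 26 (U = -9 - 1*(-35) = -9 + 35 = 26)
(U + (18 - 1*67))*(-141) = (26 + (18 - 1*67))*(-141) = (26 + (18 - 67))*(-141) = (26 - 49)*(-141) = -23*(-141) = 3243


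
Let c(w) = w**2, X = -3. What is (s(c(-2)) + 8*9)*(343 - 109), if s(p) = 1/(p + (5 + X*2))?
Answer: 16926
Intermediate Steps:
s(p) = 1/(-1 + p) (s(p) = 1/(p + (5 - 3*2)) = 1/(p + (5 - 6)) = 1/(p - 1) = 1/(-1 + p))
(s(c(-2)) + 8*9)*(343 - 109) = (1/(-1 + (-2)**2) + 8*9)*(343 - 109) = (1/(-1 + 4) + 72)*234 = (1/3 + 72)*234 = (217/3)*234 = 16926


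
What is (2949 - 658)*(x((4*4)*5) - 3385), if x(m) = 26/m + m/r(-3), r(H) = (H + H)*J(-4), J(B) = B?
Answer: -929598451/120 ≈ -7.7467e+6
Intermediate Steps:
r(H) = -8*H (r(H) = (H + H)*(-4) = (2*H)*(-4) = -8*H)
x(m) = 26/m + m/24 (x(m) = 26/m + m/((-8*(-3))) = 26/m + m/24)
(2949 - 658)*(x((4*4)*5) - 3385) = (2949 - 658)*((26/(((4*4)*5)) + ((4*4)*5)/24) - 3385) = 2291*((26/((16*5)) + (16*5)/24) - 3385) = 2291*((26/80 + (1/24)*80) - 3385) = 2291*((26*(1/80) + 10/3) - 3385) = 2291*((13/40 + 10/3) - 3385) = 2291*(439/120 - 3385) = 2291*(-405761/120) = -929598451/120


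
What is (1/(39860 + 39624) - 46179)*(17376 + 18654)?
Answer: -66123906804525/39742 ≈ -1.6638e+9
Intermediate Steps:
(1/(39860 + 39624) - 46179)*(17376 + 18654) = (1/79484 - 46179)*36030 = -3670491635/79484*36030 = -66123906804525/39742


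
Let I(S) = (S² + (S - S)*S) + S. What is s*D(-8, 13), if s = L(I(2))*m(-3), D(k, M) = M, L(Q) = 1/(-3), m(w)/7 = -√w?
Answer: 91*I*√3/3 ≈ 52.539*I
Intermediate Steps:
m(w) = -7*√w (m(w) = 7*(-√w) = -7*√w)
I(S) = S + S² (I(S) = (S² + 0*S) + S = (S² + 0) + S = S² + S = S + S²)
L(Q) = -⅓
s = 7*I*√3/3 (s = -(-7)*√(-3)/3 = -(-7)*I*√3/3 = 7*I*√3/3 ≈ 4.0415*I)
s*D(-8, 13) = (7*I*√3/3)*13 = 91*I*√3/3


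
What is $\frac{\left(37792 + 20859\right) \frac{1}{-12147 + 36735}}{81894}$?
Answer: $\frac{58651}{2013609672} \approx 2.9127 \cdot 10^{-5}$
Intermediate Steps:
$\frac{\left(37792 + 20859\right) \frac{1}{-12147 + 36735}}{81894} = \frac{58651}{24588} \cdot \frac{1}{81894} = \frac{58651}{2013609672}$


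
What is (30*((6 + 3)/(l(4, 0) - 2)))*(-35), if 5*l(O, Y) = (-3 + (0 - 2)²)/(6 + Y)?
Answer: 283500/59 ≈ 4805.1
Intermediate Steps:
l(O, Y) = 1/(5*(6 + Y)) (l(O, Y) = ((-3 + (0 - 2)²)/(6 + Y))/5 = ((-3 + (-2)²)/(6 + Y))/5 = ((-3 + 4)/(6 + Y))/5 = (1/(6 + Y))/5 = 1/(5*(6 + Y)))
(30*((6 + 3)/(l(4, 0) - 2)))*(-35) = (30*((6 + 3)/(1/(5*(6 + 0)) - 2)))*(-35) = (30*(9/((⅕)/6 - 2)))*(-35) = (30*(9/((⅕)*(⅙) - 2)))*(-35) = (30*(9/(1/30 - 2)))*(-35) = (30*(9/(-59/30)))*(-35) = (30*(9*(-30/59)))*(-35) = (30*(-270/59))*(-35) = -8100/59*(-35) = 283500/59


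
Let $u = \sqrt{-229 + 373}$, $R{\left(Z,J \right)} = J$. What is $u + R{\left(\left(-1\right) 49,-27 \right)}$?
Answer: $-15$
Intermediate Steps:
$u = 12$ ($u = \sqrt{144} = 12$)
$u + R{\left(\left(-1\right) 49,-27 \right)} = 12 - 27 = -15$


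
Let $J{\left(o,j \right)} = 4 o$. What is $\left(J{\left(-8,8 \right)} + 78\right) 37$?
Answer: $1702$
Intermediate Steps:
$\left(J{\left(-8,8 \right)} + 78\right) 37 = \left(4 \left(-8\right) + 78\right) 37 = \left(-32 + 78\right) 37 = 46 \cdot 37 = 1702$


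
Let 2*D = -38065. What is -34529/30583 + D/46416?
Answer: -4369538023/2839081056 ≈ -1.5391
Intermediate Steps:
D = -38065/2 (D = (1/2)*(-38065) = -38065/2 ≈ -19033.)
-34529/30583 + D/46416 = -34529/30583 - 38065/2/46416 = -34529*1/30583 - 38065/2*1/46416 = -34529/30583 - 38065/92832 = -4369538023/2839081056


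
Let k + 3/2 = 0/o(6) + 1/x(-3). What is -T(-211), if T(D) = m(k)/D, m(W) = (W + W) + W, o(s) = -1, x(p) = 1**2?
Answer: -3/422 ≈ -0.0071090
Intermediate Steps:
x(p) = 1
k = -1/2 (k = -3/2 + (0/(-1) + 1/1) = -3/2 + (0*(-1) + 1*1) = -3/2 + (0 + 1) = -3/2 + 1 = -1/2 ≈ -0.50000)
m(W) = 3*W (m(W) = 2*W + W = 3*W)
T(D) = -3/(2*D) (T(D) = (3*(-1/2))/D = -3/(2*D))
-T(-211) = -(-3)/(2*(-211)) = -(-3)*(-1)/(2*211) = -1*3/422 = -3/422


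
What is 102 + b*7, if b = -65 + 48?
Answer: -17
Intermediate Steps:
b = -17
102 + b*7 = 102 - 17*7 = 102 - 119 = -17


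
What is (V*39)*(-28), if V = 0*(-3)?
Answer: 0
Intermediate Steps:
V = 0
(V*39)*(-28) = (0*39)*(-28) = 0*(-28) = 0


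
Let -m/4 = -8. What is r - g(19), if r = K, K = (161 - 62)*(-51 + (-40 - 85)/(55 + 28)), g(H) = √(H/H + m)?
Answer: -431442/83 - √33 ≈ -5203.8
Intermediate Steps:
m = 32 (m = -4*(-8) = 32)
g(H) = √33 (g(H) = √(H/H + 32) = √(1 + 32) = √33)
K = -431442/83 (K = 99*(-51 - 125/83) = 99*(-4358/83) = -431442/83 ≈ -5198.1)
r = -431442/83 ≈ -5198.1
r - g(19) = -431442/83 - √33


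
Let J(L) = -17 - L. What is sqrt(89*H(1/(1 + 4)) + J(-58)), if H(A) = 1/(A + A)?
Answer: sqrt(1054)/2 ≈ 16.233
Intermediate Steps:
H(A) = 1/(2*A)
sqrt(89*H(1/(1 + 4)) + J(-58)) = sqrt(89*(1/(2*(1/(1 + 4)))) + (-17 - 1*(-58))) = sqrt(89*(1/(2*(1/5))) + (-17 + 58)) = sqrt(89*(1/(2*(1/5))) + 41) = sqrt(89*((1/2)*5) + 41) = sqrt(89*(5/2) + 41) = sqrt(445/2 + 41) = sqrt(527/2) = sqrt(1054)/2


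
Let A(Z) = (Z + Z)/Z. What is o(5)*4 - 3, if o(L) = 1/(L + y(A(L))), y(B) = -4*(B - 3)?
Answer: -23/9 ≈ -2.5556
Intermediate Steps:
A(Z) = 2 (A(Z) = (2*Z)/Z = 2)
y(B) = 12 - 4*B (y(B) = -4*(-3 + B) = 12 - 4*B)
o(L) = 1/(4 + L) (o(L) = 1/(L + (12 - 4*2)) = 1/(L + (12 - 8)) = 1/(L + 4) = 1/(4 + L))
o(5)*4 - 3 = 4/(4 + 5) - 3 = 4/9 - 3 = -23/9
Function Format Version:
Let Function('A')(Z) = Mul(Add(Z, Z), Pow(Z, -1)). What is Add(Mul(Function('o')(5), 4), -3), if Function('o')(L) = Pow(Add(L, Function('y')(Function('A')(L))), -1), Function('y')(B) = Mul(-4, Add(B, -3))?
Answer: Rational(-23, 9) ≈ -2.5556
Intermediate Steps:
Function('A')(Z) = 2 (Function('A')(Z) = Mul(Mul(2, Z), Pow(Z, -1)) = 2)
Function('y')(B) = Add(12, Mul(-4, B)) (Function('y')(B) = Mul(-4, Add(-3, B)) = Add(12, Mul(-4, B)))
Function('o')(L) = Pow(Add(4, L), -1) (Function('o')(L) = Pow(Add(L, Add(12, Mul(-4, 2))), -1) = Pow(Add(L, Add(12, -8)), -1) = Pow(Add(L, 4), -1) = Pow(Add(4, L), -1))
Add(Mul(Function('o')(5), 4), -3) = Add(Mul(Pow(Add(4, 5), -1), 4), -3) = Add(Mul(Pow(9, -1), 4), -3) = Add(Mul(Rational(1, 9), 4), -3) = Add(Rational(4, 9), -3) = Rational(-23, 9)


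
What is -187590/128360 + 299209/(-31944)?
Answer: -1109971055/102508296 ≈ -10.828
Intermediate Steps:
-187590/128360 + 299209/(-31944) = -187590*1/128360 + 299209*(-1/31944) = -18759/12836 - 299209/31944 = -1109971055/102508296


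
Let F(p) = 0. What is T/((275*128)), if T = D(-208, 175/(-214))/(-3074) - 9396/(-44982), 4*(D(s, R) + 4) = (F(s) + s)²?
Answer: -999/10629080 ≈ -9.3987e-5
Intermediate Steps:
D(s, R) = -4 + s²/4 (D(s, R) = -4 + (0 + s)²/4 = -4 + s²/4)
T = -79920/24157 (T = (-4 + (¼)*(-208)²)/(-3074) - 9396/(-44982) = (-4 + (¼)*43264)*(-1/3074) - 9396*(-1/44982) = (-4 + 10816)*(-1/3074) + 174/833 = 10812*(-1/3074) + 174/833 = -102/29 + 174/833 = -79920/24157 ≈ -3.3084)
T/((275*128)) = -79920/(24157*(275*128)) = -79920/24157/35200 = -79920/24157*1/35200 = -999/10629080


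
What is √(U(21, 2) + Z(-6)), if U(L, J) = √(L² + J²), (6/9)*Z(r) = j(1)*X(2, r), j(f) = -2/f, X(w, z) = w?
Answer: √(-6 + √445) ≈ 3.8852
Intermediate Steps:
Z(r) = -6 (Z(r) = 3*(-2/1*2)/2 = 3*(-2*1*2)/2 = 3*(-2*2)/2 = (3/2)*(-4) = -6)
U(L, J) = √(J² + L²)
√(U(21, 2) + Z(-6)) = √(√(2² + 21²) - 6) = √(√(4 + 441) - 6) = √(√445 - 6) = √(-6 + √445)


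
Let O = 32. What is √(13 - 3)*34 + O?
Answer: 32 + 34*√10 ≈ 139.52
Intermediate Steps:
√(13 - 3)*34 + O = √(13 - 3)*34 + 32 = √10*34 + 32 = 34*√10 + 32 = 32 + 34*√10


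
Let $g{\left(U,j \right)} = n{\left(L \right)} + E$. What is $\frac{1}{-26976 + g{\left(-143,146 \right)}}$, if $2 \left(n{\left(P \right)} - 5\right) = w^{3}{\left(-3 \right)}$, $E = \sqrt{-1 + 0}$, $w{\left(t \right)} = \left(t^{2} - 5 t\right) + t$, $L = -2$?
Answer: $- \frac{89362}{1996391765} - \frac{4 i}{1996391765} \approx -4.4762 \cdot 10^{-5} - 2.0036 \cdot 10^{-9} i$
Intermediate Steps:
$w{\left(t \right)} = t^{2} - 4 t$
$E = i$ ($E = \sqrt{-1} = i \approx 1.0 i$)
$n{\left(P \right)} = \frac{9271}{2}$ ($n{\left(P \right)} = 5 + \frac{\left(- 3 \left(-4 - 3\right)\right)^{3}}{2} = 5 + \frac{\left(\left(-3\right) \left(-7\right)\right)^{3}}{2} = 5 + \frac{21^{3}}{2} = 5 + \frac{1}{2} \cdot 9261 = 5 + \frac{9261}{2} = \frac{9271}{2}$)
$g{\left(U,j \right)} = \frac{9271}{2} + i$
$\frac{1}{-26976 + g{\left(-143,146 \right)}} = \frac{1}{-26976 + \left(\frac{9271}{2} + i\right)} = \frac{1}{- \frac{44681}{2} + i} = \frac{4 \left(- \frac{44681}{2} - i\right)}{1996391765}$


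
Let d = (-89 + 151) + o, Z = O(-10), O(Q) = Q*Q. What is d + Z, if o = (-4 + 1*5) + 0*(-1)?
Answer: 163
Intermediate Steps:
o = 1 (o = (-4 + 5) + 0 = 1 + 0 = 1)
O(Q) = Q²
Z = 100 (Z = (-10)² = 100)
d = 63 (d = (-89 + 151) + 1 = 62 + 1 = 63)
d + Z = 63 + 100 = 163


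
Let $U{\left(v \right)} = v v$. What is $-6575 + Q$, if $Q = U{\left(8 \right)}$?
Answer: $-6511$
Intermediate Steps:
$U{\left(v \right)} = v^{2}$
$Q = 64$ ($Q = 8^{2} = 64$)
$-6575 + Q = -6575 + 64 = -6511$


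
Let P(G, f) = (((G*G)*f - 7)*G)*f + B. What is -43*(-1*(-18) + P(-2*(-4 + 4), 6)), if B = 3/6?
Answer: -1591/2 ≈ -795.50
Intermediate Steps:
B = ½ (B = 3*(⅙) = ½ ≈ 0.50000)
P(G, f) = ½ + G*f*(-7 + f*G²) (P(G, f) = (((G*G)*f - 7)*G)*f + ½ = ((G²*f - 7)*G)*f + ½ = ((f*G² - 7)*G)*f + ½ = ((-7 + f*G²)*G)*f + ½ = (G*(-7 + f*G²))*f + ½ = G*f*(-7 + f*G²) + ½ = ½ + G*f*(-7 + f*G²))
-43*(-1*(-18) + P(-2*(-4 + 4), 6)) = -43*(-1*(-18) + (½ + (-2*(-4 + 4))³*6² - 7*(-2*(-4 + 4))*6)) = -43*(18 + (½ + (-2*0)³*36 - 7*(-2*0)*6)) = -43*(18 + (½ + 0³*36 - 7*0*6)) = -43*(18 + (½ + 0*36 + 0)) = -43*(18 + (½ + 0 + 0)) = -43*(18 + ½) = -43*37/2 = -1591/2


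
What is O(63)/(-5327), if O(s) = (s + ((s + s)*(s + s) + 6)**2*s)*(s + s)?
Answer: -286037806950/761 ≈ -3.7587e+8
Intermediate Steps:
O(s) = 2*s*(s + s*(6 + 4*s**2)**2) (O(s) = (s + ((2*s)*(2*s) + 6)**2*s)*(2*s) = (s + (4*s**2 + 6)**2*s)*(2*s) = (s + (6 + 4*s**2)**2*s)*(2*s) = (s + s*(6 + 4*s**2)**2)*(2*s) = 2*s*(s + s*(6 + 4*s**2)**2))
O(63)/(-5327) = (63**2*(74 + 32*63**4 + 96*63**2))/(-5327) = (3969*(74 + 32*15752961 + 96*3969))*(-1/5327) = (3969*(74 + 504094752 + 381024))*(-1/5327) = (3969*504475850)*(-1/5327) = 2002264648650*(-1/5327) = -286037806950/761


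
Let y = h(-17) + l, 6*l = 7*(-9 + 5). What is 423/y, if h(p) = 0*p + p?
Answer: -1269/65 ≈ -19.523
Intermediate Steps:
h(p) = p (h(p) = 0 + p = p)
l = -14/3 (l = (7*(-9 + 5))/6 = (7*(-4))/6 = (⅙)*(-28) = -14/3 ≈ -4.6667)
y = -65/3 (y = -17 - 14/3 = -65/3 ≈ -21.667)
423/y = 423/(-65/3) = 423*(-3/65) = -1269/65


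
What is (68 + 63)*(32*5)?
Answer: 20960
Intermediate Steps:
(68 + 63)*(32*5) = 131*160 = 20960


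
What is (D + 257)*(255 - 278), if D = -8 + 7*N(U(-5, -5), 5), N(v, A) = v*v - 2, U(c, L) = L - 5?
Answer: -21505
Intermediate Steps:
U(c, L) = -5 + L
N(v, A) = -2 + v² (N(v, A) = v² - 2 = -2 + v²)
D = 678 (D = -8 + 7*(-2 + (-5 - 5)²) = -8 + 7*(-2 + (-10)²) = -8 + 7*(-2 + 100) = -8 + 7*98 = -8 + 686 = 678)
(D + 257)*(255 - 278) = (678 + 257)*(255 - 278) = 935*(-23) = -21505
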